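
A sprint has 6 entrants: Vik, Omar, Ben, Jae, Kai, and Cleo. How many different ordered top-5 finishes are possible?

720

There are 6 choices for 1st place, 5 for 2nd, and so on down to 2 for position 5.
That gives 6 × 5 × 4 × 3 × 2 = 720.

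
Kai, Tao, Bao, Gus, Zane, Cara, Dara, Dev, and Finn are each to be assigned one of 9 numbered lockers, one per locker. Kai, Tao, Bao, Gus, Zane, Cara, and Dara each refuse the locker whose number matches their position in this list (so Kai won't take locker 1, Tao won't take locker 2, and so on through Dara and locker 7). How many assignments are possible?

Let Aᵢ (for 1 ≤ i ≤ 7) be the placements that put person i in their forbidden locker. Any j of these fix j positions, leaving (9−j)! ways to fill the rest, and there are C(7,j) ways to pick which j.
By inclusion–exclusion, the number of valid placements is Σ_{j=0}^{7} (−1)^j C(7,j)·(9−j)!.
Computing: 362880 − 282240 + 105840 − 25200 + 4200 − 504 + 42 − 2 = 165016.

165016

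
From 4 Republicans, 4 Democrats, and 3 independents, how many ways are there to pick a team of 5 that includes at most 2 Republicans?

371

Split by how many Republicans are chosen (0 through 2).
Sum: C(4,0)·C(7,5) + C(4,1)·C(7,4) + C(4,2)·C(7,3) = 21 + 140 + 210 = 371.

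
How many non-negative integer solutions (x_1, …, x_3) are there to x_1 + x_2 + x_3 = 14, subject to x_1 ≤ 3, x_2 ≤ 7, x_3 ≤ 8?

14

Ignoring the caps, the number of non-negative solutions to x_1+…+x_3 = 14 is C(16,2) = 120.
Subtract solutions that violate a single cap (substitute x_i' = x_i − (cap_i+1)): x_1 ≥ 4 gives C(12,2) = 66; x_2 ≥ 8 gives C(8,2) = 28; x_3 ≥ 9 gives C(7,2) = 21. Together 115.
Add back pairs where two caps are both exceeded: 6 + 3 + 0 = 9.
By inclusion–exclusion the count is 120 − 115 + 9 = 14.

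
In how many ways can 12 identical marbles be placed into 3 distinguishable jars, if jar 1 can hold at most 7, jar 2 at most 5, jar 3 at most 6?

By stars and bars, unrestricted non-negative solutions to x_1+…+x_3 = 12 number C(12+2,2) = 91.
Subtract solutions that violate a single cap (substitute x_i' = x_i − (cap_i+1)): x_1 ≥ 8 gives C(6,2) = 15; x_2 ≥ 6 gives C(8,2) = 28; x_3 ≥ 7 gives C(7,2) = 21. Together 64.
No two caps can be exceeded simultaneously, so the pair terms are all 0.
By inclusion–exclusion the count is 91 − 64 + 0 = 27.

27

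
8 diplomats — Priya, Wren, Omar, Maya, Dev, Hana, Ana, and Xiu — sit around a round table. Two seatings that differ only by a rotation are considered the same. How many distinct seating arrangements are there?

5040

Seat Priya anywhere (absorbing the rotational symmetry), then permute the other 7: (7)! = 5040.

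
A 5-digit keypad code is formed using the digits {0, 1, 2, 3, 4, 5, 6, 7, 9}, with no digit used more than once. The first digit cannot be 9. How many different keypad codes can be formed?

13440

The first digit has 9−1 = 8 choices (anything except 9).
The remaining 4 digits are filled from the other 8 symbols without repetition: 8 × 7 × 6 × 5 = 1680.
Total: 8 × 1680 = 13440.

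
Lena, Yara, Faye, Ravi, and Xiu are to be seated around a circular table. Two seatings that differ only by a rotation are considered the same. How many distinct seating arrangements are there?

24

Fix one person's seat to break rotational symmetry; the remaining 4 people can be arranged in (4)! = 24 ways.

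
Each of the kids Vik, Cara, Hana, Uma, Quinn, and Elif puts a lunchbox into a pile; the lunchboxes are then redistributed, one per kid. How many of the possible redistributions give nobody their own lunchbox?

265

Count assignments avoiding every fixed point. For any j of the 6 kids fixed to their own lunchbox, the other 6−j can be arranged in (6−j)! ways.
By inclusion–exclusion this is Σ_{j=0}^{6} (−1)^j C(6,j)·(6−j)!.
Computing: 720 − 720 + 360 − 120 + 30 − 6 + 1 = 265.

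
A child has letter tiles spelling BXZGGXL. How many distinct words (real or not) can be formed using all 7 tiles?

The 7 letters of BXZGGXL have repeats: G appearing twice and X appearing twice.
The number of distinct arrangements is 7!/(2!·2!) = 5040/4 = 1260.

1260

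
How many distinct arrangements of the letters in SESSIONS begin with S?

840

With the first slot taken by S, it remains to arrange the other 7 letters (ESSIONS).
Those 7 letters have S appearing 3 times, giving (7)!/(3!) = 840.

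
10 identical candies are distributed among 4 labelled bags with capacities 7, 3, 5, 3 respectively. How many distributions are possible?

85

Without the upper bounds there are C(13,3) = 286 ways to split 10 among 4 bags.
Subtract solutions that violate a single cap (substitute x_i' = x_i − (cap_i+1)): x_1 ≥ 8 gives C(5,3) = 10; x_2 ≥ 4 gives C(9,3) = 84; x_3 ≥ 6 gives C(7,3) = 35; x_4 ≥ 4 gives C(9,3) = 84. Together 213.
Add back pairs where two caps are both exceeded: 0 + 0 + 0 + 1 + 10 + 1 = 12.
By inclusion–exclusion the count is 286 − 213 + 12 = 85.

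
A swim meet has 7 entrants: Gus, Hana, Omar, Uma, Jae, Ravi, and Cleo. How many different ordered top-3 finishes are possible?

210

There are 7 choices for 1st place, 6 for 2nd, and 5 for 3rd.
That gives 7 × 6 × 5 = 210.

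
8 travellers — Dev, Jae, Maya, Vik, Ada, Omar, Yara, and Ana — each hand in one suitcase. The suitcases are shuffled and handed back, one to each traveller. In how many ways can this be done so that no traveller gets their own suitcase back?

14833

Let Aᵢ be the assignments in which traveller i gets their own suitcase. We want the size of the complement of A₁∪…∪A_8.
By inclusion–exclusion this is Σ_{j=0}^{8} (−1)^j C(8,j)·(8−j)!.
Computing: 40320 − 40320 + 20160 − 6720 + 1680 − 336 + 56 − 8 + 1 = 14833.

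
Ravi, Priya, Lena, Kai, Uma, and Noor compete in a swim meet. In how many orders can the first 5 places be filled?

720

There are 6 choices for 1st place, 5 for 2nd, and so on down to 2 for position 5.
That gives 6 × 5 × 4 × 3 × 2 = 720.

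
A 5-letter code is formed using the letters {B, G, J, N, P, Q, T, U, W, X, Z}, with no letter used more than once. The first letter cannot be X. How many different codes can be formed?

The first letter has 11−1 = 10 choices (anything except X).
The remaining 4 letters are filled from the other 10 symbols without repetition: 10 × 9 × 8 × 7 = 5040.
Total: 10 × 5040 = 50400.

50400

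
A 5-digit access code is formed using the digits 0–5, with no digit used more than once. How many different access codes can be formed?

With no repetition, fill the 5 digits in order: 6 choices, then 5, down to 2.
6 × 5 × 4 × 3 × 2 = 720.

720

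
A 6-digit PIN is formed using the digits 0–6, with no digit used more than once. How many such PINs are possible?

5040

Choose and order 6 of the 7 symbols: the first digit has 7 options, the next 6, and so on down to 2.
That product is 7 × 6 × 5 × 4 × 3 × 2 = 5040.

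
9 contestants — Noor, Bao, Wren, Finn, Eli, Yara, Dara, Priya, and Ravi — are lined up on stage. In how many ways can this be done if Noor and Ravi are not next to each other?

Of the 9! = 362880 arrangements, those with Noor and Ravi adjacent number 2 × 8! = 80640 (treat the pair as a block with 2 internal orders).
Complementary counting: 362880 − 80640 = 282240.

282240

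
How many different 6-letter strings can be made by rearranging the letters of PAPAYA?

The 6 letters of PAPAYA have repeats: A appearing 3 times and P appearing twice.
So there are 6! / (3!·2!) = 60 distinguishable arrangements.

60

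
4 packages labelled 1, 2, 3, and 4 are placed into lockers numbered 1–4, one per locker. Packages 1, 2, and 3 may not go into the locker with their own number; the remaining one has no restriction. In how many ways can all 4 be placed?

Let Aᵢ (for i ∈ {1, 2, 3}) be the placements that put package i in its forbidden locker. Any j of these fix j positions, leaving (4−j)! ways to fill the rest, and there are C(3,j) ways to pick which j.
By inclusion–exclusion, the number of valid placements is Σ_{j=0}^{3} (−1)^j C(3,j)·(4−j)!.
Computing: 24 − 18 + 6 − 1 = 11.

11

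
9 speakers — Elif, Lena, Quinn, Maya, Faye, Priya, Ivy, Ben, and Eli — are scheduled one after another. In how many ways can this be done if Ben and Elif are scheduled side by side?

80640

Treat {Ben, Elif} as a single unit. There are 8 units to order, and the pair itself can be ordered 2 ways.
So the count is 2·(8)! = 80640.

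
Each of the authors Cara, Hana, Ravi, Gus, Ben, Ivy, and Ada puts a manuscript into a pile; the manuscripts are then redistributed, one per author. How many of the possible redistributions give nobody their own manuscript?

1854

Let Aᵢ be the assignments in which author i gets their own manuscript. We want the size of the complement of A₁∪…∪A_7.
By inclusion–exclusion this is Σ_{j=0}^{7} (−1)^j C(7,j)·(7−j)!.
Computing: 5040 − 5040 + 2520 − 840 + 210 − 42 + 7 − 1 = 1854.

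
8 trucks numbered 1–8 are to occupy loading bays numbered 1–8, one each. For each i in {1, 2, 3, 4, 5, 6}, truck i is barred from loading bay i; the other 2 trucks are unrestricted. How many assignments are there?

18806

Let Aᵢ (for 1 ≤ i ≤ 6) be the placements that put truck i in its forbidden loading bay. Any j of these fix j positions, leaving (8−j)! ways to fill the rest, and there are C(6,j) ways to pick which j.
By inclusion–exclusion, the number of valid placements is Σ_{j=0}^{6} (−1)^j C(6,j)·(8−j)!.
Computing: 40320 − 30240 + 10800 − 2400 + 360 − 36 + 2 = 18806.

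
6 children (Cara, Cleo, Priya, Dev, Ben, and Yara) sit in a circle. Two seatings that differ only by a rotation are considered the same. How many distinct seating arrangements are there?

120

Fix one person's seat to break rotational symmetry; the remaining 5 people can be arranged in (5)! = 120 ways.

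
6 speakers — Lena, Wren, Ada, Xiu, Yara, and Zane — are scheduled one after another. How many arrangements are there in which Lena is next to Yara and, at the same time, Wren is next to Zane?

96

Treat {Lena,Yara} as one block (2 orders) and {Wren,Zane} as another (2 orders).
That leaves 4 units to arrange: 2 × 2 × 4! = 4 × 24 = 96.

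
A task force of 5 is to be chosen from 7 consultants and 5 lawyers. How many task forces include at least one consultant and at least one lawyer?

770

With no constraint there are C(12,5) = 792 possible selections.
Subtract selections that omit an entire group: no consultants → C(5,5) = 1; no lawyers → C(7,5) = 21.
Both groups omitted at once is impossible, so 792 − 22 = 770.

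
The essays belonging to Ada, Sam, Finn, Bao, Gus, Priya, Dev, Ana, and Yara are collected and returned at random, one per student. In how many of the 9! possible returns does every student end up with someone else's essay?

133496

Let Aᵢ be the assignments in which student i gets their own essay. We want the size of the complement of A₁∪…∪A_9.
By inclusion–exclusion this is Σ_{j=0}^{9} (−1)^j C(9,j)·(9−j)!.
Computing: 362880 − 362880 + 181440 − 60480 + 15120 − 3024 + 504 − 72 + 9 − 1 = 133496.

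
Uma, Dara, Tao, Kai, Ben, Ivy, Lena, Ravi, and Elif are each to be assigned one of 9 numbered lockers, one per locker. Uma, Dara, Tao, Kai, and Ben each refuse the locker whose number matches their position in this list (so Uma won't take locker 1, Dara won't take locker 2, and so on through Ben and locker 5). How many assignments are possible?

Let Aᵢ (for 1 ≤ i ≤ 5) be the placements that put person i in their forbidden locker. Any j of these fix j positions, leaving (9−j)! ways to fill the rest, and there are C(5,j) ways to pick which j.
By inclusion–exclusion, the number of valid placements is Σ_{j=0}^{5} (−1)^j C(5,j)·(9−j)!.
Computing: 362880 − 201600 + 50400 − 7200 + 600 − 24 = 205056.

205056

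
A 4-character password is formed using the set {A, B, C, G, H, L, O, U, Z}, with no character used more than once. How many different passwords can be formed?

This is a permutation of 4 out of 9: P(9,4) = 9!/5!.
9 × 8 × 7 × 6 = 3024.

3024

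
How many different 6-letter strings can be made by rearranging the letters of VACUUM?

VACUUM has 6 letters with U appearing twice.
The number of distinct arrangements is 6!/(2!) = 720/2 = 360.

360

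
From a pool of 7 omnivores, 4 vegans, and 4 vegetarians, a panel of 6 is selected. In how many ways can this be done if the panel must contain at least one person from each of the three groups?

4060

With no constraint there are C(15,6) = 5005 possible selections.
Subtract selections that omit an entire group: no omnivores → C(8,6) = 28; no vegans → C(11,6) = 462; no vegetarians → C(11,6) = 462.
Add back selections omitting two groups (i.e. drawn from a single group): C(7,6) + C(4,6) + C(4,6) = 7.
By inclusion–exclusion: 5005 − 952 + 7 = 4060.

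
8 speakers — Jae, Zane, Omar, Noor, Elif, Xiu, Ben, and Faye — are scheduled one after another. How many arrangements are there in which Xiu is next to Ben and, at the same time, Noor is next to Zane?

Treat {Xiu,Ben} as one block (2 orders) and {Noor,Zane} as another (2 orders).
That leaves 6 units to arrange: 2 × 2 × 6! = 4 × 720 = 2880.

2880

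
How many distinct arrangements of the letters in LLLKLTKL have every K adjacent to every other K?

42

Treat the 2 copies of K as a single block. The multiset to arrange is then {KK, L, L, L, L, L, T}, 7 items in all.
That gives (7)!/(5!) = 42 arrangements.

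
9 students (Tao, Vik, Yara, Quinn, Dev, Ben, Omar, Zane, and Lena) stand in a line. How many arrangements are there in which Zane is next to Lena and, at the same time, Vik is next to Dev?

Treat {Zane,Lena} as one block (2 orders) and {Vik,Dev} as another (2 orders).
That leaves 7 units to arrange: 2 × 2 × 7! = 4 × 5040 = 20160.

20160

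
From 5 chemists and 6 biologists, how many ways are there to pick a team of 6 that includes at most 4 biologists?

431

Split by how many biologists are chosen (0 through 4).
Sum: C(6,0)·C(5,6) + C(6,1)·C(5,5) + C(6,2)·C(5,4) + C(6,3)·C(5,3) + C(6,4)·C(5,2) = 0 + 6 + 75 + 200 + 150 = 431.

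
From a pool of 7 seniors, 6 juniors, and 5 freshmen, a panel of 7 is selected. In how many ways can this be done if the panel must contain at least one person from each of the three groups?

Unrestricted: C(18,7) = 31824 ways to pick any 7 of the 18.
Subtract selections that omit an entire group: no seniors → C(11,7) = 330; no juniors → C(12,7) = 792; no freshmen → C(13,7) = 1716.
Add back selections omitting two groups (i.e. drawn from a single group): C(7,7) + C(6,7) + C(5,7) = 1.
By inclusion–exclusion: 31824 − 2838 + 1 = 28987.

28987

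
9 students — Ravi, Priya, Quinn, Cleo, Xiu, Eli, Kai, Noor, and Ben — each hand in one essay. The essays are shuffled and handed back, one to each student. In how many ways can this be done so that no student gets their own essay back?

133496

This is the derangement count D_9: permutations of 9 items with no fixed point.
By inclusion–exclusion this is Σ_{j=0}^{9} (−1)^j C(9,j)·(9−j)!.
Computing: 362880 − 362880 + 181440 − 60480 + 15120 − 3024 + 504 − 72 + 9 − 1 = 133496.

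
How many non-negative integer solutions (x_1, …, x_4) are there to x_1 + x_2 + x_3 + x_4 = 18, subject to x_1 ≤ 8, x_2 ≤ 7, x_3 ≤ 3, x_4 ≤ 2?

Ignoring the caps, the number of non-negative solutions to x_1+…+x_4 = 18 is C(21,3) = 1330.
Subtract solutions that violate a single cap (substitute x_i' = x_i − (cap_i+1)): x_1 ≥ 9 gives C(12,3) = 220; x_2 ≥ 8 gives C(13,3) = 286; x_3 ≥ 4 gives C(17,3) = 680; x_4 ≥ 3 gives C(18,3) = 816. Together 2002.
Add back pairs where two caps are both exceeded: 4 + 56 + 84 + 84 + 120 + 364 = 712.
Subtract triples: 0 + 0 + 10 + 20 = 30.
By inclusion–exclusion the count is 1330 − 2002 + 712 − 30 = 10.

10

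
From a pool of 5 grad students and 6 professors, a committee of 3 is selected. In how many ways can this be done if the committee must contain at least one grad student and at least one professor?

Unrestricted: C(11,3) = 165 ways to pick any 3 of the 11.
Selections missing a whole group: no grad students → C(6,3) = 20; no professors → C(5,3) = 10.
Both groups omitted at once is impossible, so 165 − 30 = 135.

135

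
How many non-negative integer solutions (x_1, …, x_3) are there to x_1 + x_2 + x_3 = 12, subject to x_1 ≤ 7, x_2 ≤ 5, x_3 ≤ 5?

21

Without the upper bounds there are C(14,2) = 91 ways to split 12 among 3 variables.
Subtract solutions that violate a single cap (substitute x_i' = x_i − (cap_i+1)): x_1 ≥ 8 gives C(6,2) = 15; x_2 ≥ 6 gives C(8,2) = 28; x_3 ≥ 6 gives C(8,2) = 28. Together 71.
Add back pairs where two caps are both exceeded: 0 + 0 + 1 = 1.
By inclusion–exclusion the count is 91 − 71 + 1 = 21.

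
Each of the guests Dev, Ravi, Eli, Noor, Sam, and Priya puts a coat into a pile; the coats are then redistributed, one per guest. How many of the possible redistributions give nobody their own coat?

265

This is the derangement count D_6: permutations of 6 items with no fixed point.
By inclusion–exclusion this is Σ_{j=0}^{6} (−1)^j C(6,j)·(6−j)!.
Computing: 720 − 720 + 360 − 120 + 30 − 6 + 1 = 265.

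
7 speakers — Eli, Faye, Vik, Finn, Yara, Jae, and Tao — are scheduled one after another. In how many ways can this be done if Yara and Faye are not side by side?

3600

Of the 7! = 5040 arrangements, those with Yara and Faye adjacent number 2 × 6! = 1440 (treat the pair as a block with 2 internal orders).
So 5040 − 1440 = 3600 arrangements keep them apart.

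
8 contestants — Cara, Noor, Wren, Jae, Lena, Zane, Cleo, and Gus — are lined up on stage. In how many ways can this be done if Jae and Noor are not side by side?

30240

There are 8! = 40320 arrangements in all. If Jae and Noor are adjacent, merging them into one block gives 2·(7)! = 10080 arrangements.
Complementary counting: 40320 − 10080 = 30240.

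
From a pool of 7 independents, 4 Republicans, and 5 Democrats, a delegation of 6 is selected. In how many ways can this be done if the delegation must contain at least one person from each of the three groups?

Unrestricted: C(16,6) = 8008 ways to pick any 6 of the 16.
Selections missing a whole group: no independents → C(9,6) = 84; no Republicans → C(12,6) = 924; no Democrats → C(11,6) = 462.
Add back selections omitting two groups (i.e. drawn from a single group): C(7,6) + C(4,6) + C(5,6) = 7.
By inclusion–exclusion: 8008 − 1470 + 7 = 6545.

6545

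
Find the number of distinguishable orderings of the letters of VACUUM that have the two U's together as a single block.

120

Treat the 2 copies of U as a single block. The multiset to arrange is then {UU, A, C, M, V}, 5 items in all.
All 5 items are distinct, so there are (5)! = 120 arrangements.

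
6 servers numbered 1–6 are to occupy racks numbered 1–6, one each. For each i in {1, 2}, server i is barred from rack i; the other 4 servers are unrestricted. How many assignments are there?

504

Let Aᵢ (for i ∈ {1, 2}) be the placements that put server i in its forbidden rack. Any j of these fix j positions, leaving (6−j)! ways to fill the rest, and there are C(2,j) ways to pick which j.
By inclusion–exclusion, the number of valid placements is Σ_{j=0}^{2} (−1)^j C(2,j)·(6−j)!.
Computing: 720 − 240 + 24 = 504.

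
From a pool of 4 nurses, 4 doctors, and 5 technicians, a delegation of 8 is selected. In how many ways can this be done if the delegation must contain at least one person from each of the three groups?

Unrestricted: C(13,8) = 1287 ways to pick any 8 of the 13.
Subtract selections that omit an entire group: no nurses → C(9,8) = 9; no doctors → C(9,8) = 9; no technicians → C(8,8) = 1.
Add back selections omitting two groups (i.e. drawn from a single group): C(4,8) + C(4,8) + C(5,8) = 0.
By inclusion–exclusion: 1287 − 19 + 0 = 1268.

1268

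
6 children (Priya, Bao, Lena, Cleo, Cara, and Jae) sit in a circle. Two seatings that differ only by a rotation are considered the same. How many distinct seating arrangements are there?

120

Around a circle, 6 distinct people have 6!/6 = (5)! = 120 rotationally distinct seatings.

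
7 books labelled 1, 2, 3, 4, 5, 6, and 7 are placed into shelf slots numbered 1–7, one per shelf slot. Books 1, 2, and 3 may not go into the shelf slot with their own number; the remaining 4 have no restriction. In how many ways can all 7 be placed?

3216

Let Aᵢ (for i ∈ {1, 2, 3}) be the placements that put book i in its forbidden shelf slot. Any j of these fix j positions, leaving (7−j)! ways to fill the rest, and there are C(3,j) ways to pick which j.
By inclusion–exclusion, the number of valid placements is Σ_{j=0}^{3} (−1)^j C(3,j)·(7−j)!.
Computing: 5040 − 2160 + 360 − 24 = 3216.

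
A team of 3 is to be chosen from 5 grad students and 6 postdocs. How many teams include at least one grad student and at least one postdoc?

135

With no constraint there are C(11,3) = 165 possible selections.
Subtract selections that omit an entire group: no grad students → C(6,3) = 20; no postdocs → C(5,3) = 10.
Both groups omitted at once is impossible, so 165 − 30 = 135.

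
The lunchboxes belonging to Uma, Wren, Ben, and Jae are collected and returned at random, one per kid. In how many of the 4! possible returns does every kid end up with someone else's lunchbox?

9

Let Aᵢ be the assignments in which kid i gets their own lunchbox. We want the size of the complement of A₁∪…∪A_4.
By inclusion–exclusion this is Σ_{j=0}^{4} (−1)^j C(4,j)·(4−j)!.
Computing: 24 − 24 + 12 − 4 + 1 = 9.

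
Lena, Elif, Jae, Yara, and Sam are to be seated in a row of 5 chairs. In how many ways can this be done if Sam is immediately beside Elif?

48

Place the 3 others and the Sam-Elif pair as 4 objects in a line; the pair has 2 internal arrangements.
That gives 2 × 4! = 2 × 24 = 48.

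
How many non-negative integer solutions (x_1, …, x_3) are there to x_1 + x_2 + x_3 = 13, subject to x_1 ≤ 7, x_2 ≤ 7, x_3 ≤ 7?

42

By stars and bars, unrestricted non-negative solutions to x_1+…+x_3 = 13 number C(13+2,2) = 105.
Subtract solutions that violate a single cap (substitute x_i' = x_i − (cap_i+1)): x_1 ≥ 8 gives C(7,2) = 21; x_2 ≥ 8 gives C(7,2) = 21; x_3 ≥ 8 gives C(7,2) = 21. Together 63.
No two caps can be exceeded simultaneously, so the pair terms are all 0.
By inclusion–exclusion the count is 105 − 63 + 0 = 42.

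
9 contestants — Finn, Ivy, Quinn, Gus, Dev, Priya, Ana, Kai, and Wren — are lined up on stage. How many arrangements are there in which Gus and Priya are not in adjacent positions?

282240

Of the 9! = 362880 arrangements, those with Gus and Priya adjacent number 2 × 8! = 80640 (treat the pair as a block with 2 internal orders).
Complementary counting: 362880 − 80640 = 282240.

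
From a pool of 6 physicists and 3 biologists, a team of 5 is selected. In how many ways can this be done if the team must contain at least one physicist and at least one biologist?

With no constraint there are C(9,5) = 126 possible selections.
Selections missing a whole group: no physicists → C(3,5) = 0; no biologists → C(6,5) = 6.
Both groups omitted at once is impossible, so 126 − 6 = 120.

120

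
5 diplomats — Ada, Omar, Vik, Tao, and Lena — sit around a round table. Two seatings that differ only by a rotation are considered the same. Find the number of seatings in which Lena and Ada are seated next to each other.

Treat {Lena, Ada} as one unit (2 internal orders) and seat the resulting 4 units around the table: (3)! circular arrangements.
So 2 × (3)! = 2 × 6 = 12.

12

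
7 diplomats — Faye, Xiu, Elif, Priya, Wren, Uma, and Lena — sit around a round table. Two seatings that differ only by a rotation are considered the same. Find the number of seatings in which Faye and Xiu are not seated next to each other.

Without the restriction there are (6)! = 720 seatings.
Seatings with Faye beside Xiu: treat them as a block with 2 internal orders, giving 2 × (5)! = 240.
Subtracting, 720 − 240 = 480.

480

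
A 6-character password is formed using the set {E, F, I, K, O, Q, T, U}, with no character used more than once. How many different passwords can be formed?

With no repetition, fill the 6 characters in order: 8 choices, then 7, down to 3.
That product is 8 × 7 × 6 × 5 × 4 × 3 = 20160.

20160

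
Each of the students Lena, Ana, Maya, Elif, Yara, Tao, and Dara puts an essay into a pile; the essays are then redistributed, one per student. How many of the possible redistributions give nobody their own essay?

1854

Let Aᵢ be the assignments in which student i gets their own essay. We want the size of the complement of A₁∪…∪A_7.
By inclusion–exclusion this is Σ_{j=0}^{7} (−1)^j C(7,j)·(7−j)!.
Computing: 5040 − 5040 + 2520 − 840 + 210 − 42 + 7 − 1 = 1854.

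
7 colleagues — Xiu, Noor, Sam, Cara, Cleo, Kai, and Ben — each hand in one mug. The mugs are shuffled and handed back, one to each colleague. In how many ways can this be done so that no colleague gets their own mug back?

This is the derangement count D_7: permutations of 7 items with no fixed point.
By inclusion–exclusion this is Σ_{j=0}^{7} (−1)^j C(7,j)·(7−j)!.
Computing: 5040 − 5040 + 2520 − 840 + 210 − 42 + 7 − 1 = 1854.

1854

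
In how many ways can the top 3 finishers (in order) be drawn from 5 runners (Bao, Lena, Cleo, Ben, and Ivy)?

This is an ordered selection of 3 from 5: P(5,3).
That gives 5 × 4 × 3 = 60.

60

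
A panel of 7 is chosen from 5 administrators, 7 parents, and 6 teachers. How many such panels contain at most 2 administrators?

Split by how many administrators are chosen (0 through 2).
Sum: C(5,0)·C(13,7) + C(5,1)·C(13,6) + C(5,2)·C(13,5) = 1716 + 8580 + 12870 = 23166.

23166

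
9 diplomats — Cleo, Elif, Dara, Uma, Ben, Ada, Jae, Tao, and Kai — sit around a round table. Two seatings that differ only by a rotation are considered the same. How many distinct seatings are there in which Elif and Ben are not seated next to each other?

All circular seatings of 9 people number (8)! = 40320.
Seatings with Elif beside Ben: treat them as a block with 2 internal orders, giving 2 × (7)! = 10080.
Subtracting, 40320 − 10080 = 30240.

30240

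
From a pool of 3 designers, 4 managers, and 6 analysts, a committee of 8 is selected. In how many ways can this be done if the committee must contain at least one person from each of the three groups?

1233

With no constraint there are C(13,8) = 1287 possible selections.
Selections missing a whole group: no designers → C(10,8) = 45; no managers → C(9,8) = 9; no analysts → C(7,8) = 0.
Add back selections omitting two groups (i.e. drawn from a single group): C(3,8) + C(4,8) + C(6,8) = 0.
By inclusion–exclusion: 1287 − 54 + 0 = 1233.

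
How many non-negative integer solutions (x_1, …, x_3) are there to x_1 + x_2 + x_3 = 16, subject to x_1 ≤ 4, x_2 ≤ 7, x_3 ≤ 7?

By stars and bars, unrestricted non-negative solutions to x_1+…+x_3 = 16 number C(16+2,2) = 153.
Subtract solutions that violate a single cap (substitute x_i' = x_i − (cap_i+1)): x_1 ≥ 5 gives C(13,2) = 78; x_2 ≥ 8 gives C(10,2) = 45; x_3 ≥ 8 gives C(10,2) = 45. Together 168.
Add back pairs where two caps are both exceeded: 10 + 10 + 1 = 21.
By inclusion–exclusion the count is 153 − 168 + 21 = 6.

6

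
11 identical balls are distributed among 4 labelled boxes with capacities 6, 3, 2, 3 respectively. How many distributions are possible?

By stars and bars, unrestricted non-negative solutions to x_1+…+x_4 = 11 number C(11+3,3) = 364.
Subtract solutions that violate a single cap (substitute x_i' = x_i − (cap_i+1)): x_1 ≥ 7 gives C(7,3) = 35; x_2 ≥ 4 gives C(10,3) = 120; x_3 ≥ 3 gives C(11,3) = 165; x_4 ≥ 4 gives C(10,3) = 120. Together 440.
Add back pairs where two caps are both exceeded: 1 + 4 + 1 + 35 + 20 + 35 = 96.
Subtract triples: 0 + 0 + 0 + 1 = 1.
By inclusion–exclusion the count is 364 − 440 + 96 − 1 = 19.

19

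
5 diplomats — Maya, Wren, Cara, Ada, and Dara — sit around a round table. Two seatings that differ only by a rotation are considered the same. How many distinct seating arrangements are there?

24

Around a circle, 5 distinct people have 5!/5 = (4)! = 24 rotationally distinct seatings.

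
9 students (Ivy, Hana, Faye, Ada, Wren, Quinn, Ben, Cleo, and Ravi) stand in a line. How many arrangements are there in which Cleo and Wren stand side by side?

80640

Place the 7 others and the Cleo-Wren pair as 8 objects in a line; the pair has 2 internal arrangements.
That gives 2 × 8! = 2 × 40320 = 80640.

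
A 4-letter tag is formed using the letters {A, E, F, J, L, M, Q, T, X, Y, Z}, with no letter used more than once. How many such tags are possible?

7920

Choose and order 4 of the 11 symbols: the first letter has 11 options, the next 10, then 9, 8.
That product is 11 × 10 × 9 × 8 = 7920.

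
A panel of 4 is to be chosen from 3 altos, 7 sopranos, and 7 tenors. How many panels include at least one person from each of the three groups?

1029

Total 4-person selections from all 17: C(17,4) = 2380.
Selections missing a whole group: no altos → C(14,4) = 1001; no sopranos → C(10,4) = 210; no tenors → C(10,4) = 210.
Add back selections omitting two groups (i.e. drawn from a single group): C(3,4) + C(7,4) + C(7,4) = 70.
By inclusion–exclusion: 2380 − 1421 + 70 = 1029.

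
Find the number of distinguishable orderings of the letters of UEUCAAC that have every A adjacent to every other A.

180

Treat the 2 copies of A as a single block. The multiset to arrange is then {AA, C, C, E, U, U}, 6 items in all.
That gives (6)!/(2!·2!) = 180 arrangements.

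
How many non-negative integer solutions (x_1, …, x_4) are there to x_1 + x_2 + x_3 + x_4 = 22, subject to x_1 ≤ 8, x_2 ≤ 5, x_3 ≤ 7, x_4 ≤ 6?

35

By stars and bars, unrestricted non-negative solutions to x_1+…+x_4 = 22 number C(22+3,3) = 2300.
Subtract solutions that violate a single cap (substitute x_i' = x_i − (cap_i+1)): x_1 ≥ 9 gives C(16,3) = 560; x_2 ≥ 6 gives C(19,3) = 969; x_3 ≥ 8 gives C(17,3) = 680; x_4 ≥ 7 gives C(18,3) = 816. Together 3025.
Add back pairs where two caps are both exceeded: 120 + 56 + 84 + 165 + 220 + 120 = 765.
Subtract triples: 0 + 1 + 0 + 4 = 5.
By inclusion–exclusion the count is 2300 − 3025 + 765 − 5 = 35.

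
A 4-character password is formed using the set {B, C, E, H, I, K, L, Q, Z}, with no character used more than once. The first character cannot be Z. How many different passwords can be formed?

The first character has 9−1 = 8 choices (anything except Z).
The remaining 3 characters are filled from the other 8 symbols without repetition: 8 × 7 × 6 = 336.
Total: 8 × 336 = 2688.

2688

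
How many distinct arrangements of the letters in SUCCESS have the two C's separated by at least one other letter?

300

Total arrangements of SUCCESS: 7!/(3!·2!) = 420.
If the two C's are adjacent, glue them into one block, leaving 6 items to arrange: (6)!/(3!) = 120 ways.
Subtracting, 420 − 120 = 300 arrangements keep the C's apart.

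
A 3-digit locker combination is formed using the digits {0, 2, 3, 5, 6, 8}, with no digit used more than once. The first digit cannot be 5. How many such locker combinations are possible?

100

The first digit has 6−1 = 5 choices (anything except 5).
The remaining 2 digits are filled from the other 5 symbols without repetition: 5 × 4 = 20.
Total: 5 × 20 = 100.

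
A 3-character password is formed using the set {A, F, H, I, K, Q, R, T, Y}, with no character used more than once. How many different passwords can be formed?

Choose and order 3 of the 9 symbols: the first character has 9 options, the next 8, then 7.
9 × 8 × 7 = 504.

504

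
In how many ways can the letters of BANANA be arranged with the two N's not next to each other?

40

Total arrangements of BANANA: 6!/(3!·2!) = 60.
Arrangements with the N's together: treat NN as one letter, giving (5)!/(3!) = 20.
Subtracting, 60 − 20 = 40 arrangements keep the N's apart.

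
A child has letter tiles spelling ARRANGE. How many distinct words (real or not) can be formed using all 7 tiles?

1260

The 7 letters of ARRANGE have repeats: A appearing twice and R appearing twice.
Dividing 7! = 5040 by 2!·2! = 4 for the repeated letters gives 1260.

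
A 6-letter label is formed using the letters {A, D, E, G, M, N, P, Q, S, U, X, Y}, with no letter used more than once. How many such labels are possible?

Choose and order 6 of the 12 symbols: the first letter has 12 options, the next 11, and so on down to 7.
12 × 11 × 10 × 9 × 8 × 7 = 665280.

665280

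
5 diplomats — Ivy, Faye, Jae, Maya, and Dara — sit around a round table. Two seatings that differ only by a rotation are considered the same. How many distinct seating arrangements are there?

24

Seat Ivy anywhere (absorbing the rotational symmetry), then permute the other 4: (4)! = 24.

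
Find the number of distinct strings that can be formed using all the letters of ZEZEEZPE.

280

The 8 letters of ZEZEEZPE have repeats: E appearing 4 times and Z appearing 3 times.
So there are 8! / (4!·3!) = 280 distinguishable arrangements.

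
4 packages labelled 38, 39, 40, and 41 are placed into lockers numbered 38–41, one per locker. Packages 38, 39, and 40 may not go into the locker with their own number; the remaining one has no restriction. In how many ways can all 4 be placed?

11

Let Aᵢ (for i ∈ {38, 39, 40}) be the placements that put package i in its forbidden locker. Any j of these fix j positions, leaving (4−j)! ways to fill the rest, and there are C(3,j) ways to pick which j.
By inclusion–exclusion, the number of valid placements is Σ_{j=0}^{3} (−1)^j C(3,j)·(4−j)!.
Computing: 24 − 18 + 6 − 1 = 11.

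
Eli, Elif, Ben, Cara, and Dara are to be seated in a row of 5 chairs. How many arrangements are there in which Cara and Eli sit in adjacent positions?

48

Glue Cara and Eli into one block (2 internal orders), leaving 4 units to arrange in a row.
That gives 2 × 4! = 2 × 24 = 48.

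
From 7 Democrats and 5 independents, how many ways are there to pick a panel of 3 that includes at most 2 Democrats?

Split by how many Democrats are chosen (0 through 2).
Sum: C(7,0)·C(5,3) + C(7,1)·C(5,2) + C(7,2)·C(5,1) = 10 + 70 + 105 = 185.

185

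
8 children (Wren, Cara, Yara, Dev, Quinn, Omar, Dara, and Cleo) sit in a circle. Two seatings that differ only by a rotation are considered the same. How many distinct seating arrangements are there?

Fix one person's seat to break rotational symmetry; the remaining 7 people can be arranged in (7)! = 5040 ways.

5040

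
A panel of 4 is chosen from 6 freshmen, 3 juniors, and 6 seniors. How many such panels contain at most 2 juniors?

Split by how many juniors are chosen (0 through 2).
Sum: C(3,0)·C(12,4) + C(3,1)·C(12,3) + C(3,2)·C(12,2) = 495 + 660 + 198 = 1353.

1353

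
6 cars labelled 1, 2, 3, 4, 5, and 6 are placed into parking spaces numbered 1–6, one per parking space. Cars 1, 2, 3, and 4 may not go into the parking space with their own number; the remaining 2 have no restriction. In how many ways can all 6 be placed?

362

Let Aᵢ (for 1 ≤ i ≤ 4) be the placements that put car i in its forbidden parking space. Any j of these fix j positions, leaving (6−j)! ways to fill the rest, and there are C(4,j) ways to pick which j.
By inclusion–exclusion, the number of valid placements is Σ_{j=0}^{4} (−1)^j C(4,j)·(6−j)!.
Computing: 720 − 480 + 144 − 24 + 2 = 362.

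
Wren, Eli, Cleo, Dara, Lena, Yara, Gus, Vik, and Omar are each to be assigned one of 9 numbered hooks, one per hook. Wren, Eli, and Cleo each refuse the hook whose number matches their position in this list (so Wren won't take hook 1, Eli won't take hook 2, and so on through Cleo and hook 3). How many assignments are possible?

Let Aᵢ (for i ∈ {1, 2, 3}) be the placements that put person i in their forbidden hook. Any j of these fix j positions, leaving (9−j)! ways to fill the rest, and there are C(3,j) ways to pick which j.
By inclusion–exclusion, the number of valid placements is Σ_{j=0}^{3} (−1)^j C(3,j)·(9−j)!.
Computing: 362880 − 120960 + 15120 − 720 = 256320.

256320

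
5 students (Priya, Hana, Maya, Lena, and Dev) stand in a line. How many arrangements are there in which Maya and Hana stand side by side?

Treat {Maya, Hana} as a single unit. There are 4 units to order, and the pair itself can be ordered 2 ways.
That gives 2 × 4! = 2 × 24 = 48.

48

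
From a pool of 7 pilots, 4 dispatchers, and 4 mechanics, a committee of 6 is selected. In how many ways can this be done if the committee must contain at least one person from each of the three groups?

4060

Unrestricted: C(15,6) = 5005 ways to pick any 6 of the 15.
Subtract selections that omit an entire group: no pilots → C(8,6) = 28; no dispatchers → C(11,6) = 462; no mechanics → C(11,6) = 462.
Add back selections omitting two groups (i.e. drawn from a single group): C(7,6) + C(4,6) + C(4,6) = 7.
By inclusion–exclusion: 5005 − 952 + 7 = 4060.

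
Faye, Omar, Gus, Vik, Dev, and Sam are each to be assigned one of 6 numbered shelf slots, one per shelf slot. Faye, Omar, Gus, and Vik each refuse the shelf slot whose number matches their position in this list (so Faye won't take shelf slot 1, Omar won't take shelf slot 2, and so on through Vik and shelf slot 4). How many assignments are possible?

362

Let Aᵢ (for 1 ≤ i ≤ 4) be the placements that put person i in their forbidden shelf slot. Any j of these fix j positions, leaving (6−j)! ways to fill the rest, and there are C(4,j) ways to pick which j.
By inclusion–exclusion, the number of valid placements is Σ_{j=0}^{4} (−1)^j C(4,j)·(6−j)!.
Computing: 720 − 480 + 144 − 24 + 2 = 362.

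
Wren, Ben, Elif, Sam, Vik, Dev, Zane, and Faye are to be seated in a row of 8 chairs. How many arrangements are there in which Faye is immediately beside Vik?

10080

Glue Faye and Vik into one block (2 internal orders), leaving 7 units to arrange in a row.
So the count is 2·(7)! = 10080.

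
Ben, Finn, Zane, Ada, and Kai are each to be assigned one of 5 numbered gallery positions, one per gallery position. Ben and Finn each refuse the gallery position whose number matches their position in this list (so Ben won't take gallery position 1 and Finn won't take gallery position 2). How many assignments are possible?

Let Aᵢ (for i ∈ {1, 2}) be the placements that put person i in their forbidden gallery position. Any j of these fix j positions, leaving (5−j)! ways to fill the rest, and there are C(2,j) ways to pick which j.
By inclusion–exclusion, the number of valid placements is Σ_{j=0}^{2} (−1)^j C(2,j)·(5−j)!.
Computing: 120 − 48 + 6 = 78.

78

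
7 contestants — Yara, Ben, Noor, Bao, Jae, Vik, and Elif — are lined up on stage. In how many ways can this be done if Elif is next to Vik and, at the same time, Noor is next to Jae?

Treat {Elif,Vik} as one block (2 orders) and {Noor,Jae} as another (2 orders).
That leaves 5 units to arrange: 2 × 2 × 5! = 4 × 120 = 480.

480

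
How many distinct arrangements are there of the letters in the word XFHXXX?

30

XFHXXX has 6 letters with X appearing 4 times.
So there are 6! / (4!) = 30 distinguishable arrangements.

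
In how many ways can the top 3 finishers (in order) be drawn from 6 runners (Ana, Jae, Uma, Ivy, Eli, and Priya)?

There are 6 choices for 1st place, 5 for 2nd, and 4 for 3rd.
That gives 6 × 5 × 4 = 120.

120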